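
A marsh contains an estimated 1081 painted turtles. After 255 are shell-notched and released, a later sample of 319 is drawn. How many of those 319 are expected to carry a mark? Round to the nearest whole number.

The marked fraction of the population is 255/1081, so in a sample of 319 expect C·(M/N) marked.
E[R] = 255 × 319 / 1081 = 81345 / 1081 ≈ 75.2 → 75

expected recaptures ≈ 75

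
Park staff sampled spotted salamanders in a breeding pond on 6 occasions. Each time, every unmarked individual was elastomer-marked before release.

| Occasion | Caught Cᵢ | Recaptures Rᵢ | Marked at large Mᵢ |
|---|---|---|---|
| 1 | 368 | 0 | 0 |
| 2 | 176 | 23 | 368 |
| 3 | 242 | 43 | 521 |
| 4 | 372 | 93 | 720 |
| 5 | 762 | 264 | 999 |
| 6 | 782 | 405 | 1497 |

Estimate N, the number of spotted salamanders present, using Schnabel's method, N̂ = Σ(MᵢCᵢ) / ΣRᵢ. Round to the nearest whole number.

N ≈ 2887

Σ MᵢCᵢ = 0·368 + 368·176 + 521·242 + 720·372 + 999·762 + 1497·782 = 0 + 64768 + 126082 + 267840 + 761238 + 1170654 = 2390582
Σ Rᵢ = 0 + 23 + 43 + 93 + 264 + 405 = 828
N̂ = 2390582 / 828 ≈ 2887.2 → 2887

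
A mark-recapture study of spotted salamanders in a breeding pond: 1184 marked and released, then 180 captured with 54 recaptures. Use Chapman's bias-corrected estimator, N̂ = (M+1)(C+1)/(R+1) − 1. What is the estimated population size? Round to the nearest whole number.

N ≈ 3899

N̂ = (1184+1)(180+1)/(54+1) − 1 = 1185·181/55 − 1
= 214485/55 − 1 ≈ 3899.7 − 1 ≈ 3898.7 → 3899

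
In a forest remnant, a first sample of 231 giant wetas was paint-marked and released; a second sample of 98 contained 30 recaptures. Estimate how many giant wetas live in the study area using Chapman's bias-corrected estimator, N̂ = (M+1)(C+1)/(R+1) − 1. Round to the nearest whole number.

N̂ = (231+1)(98+1)/(30+1) − 1 = 232·99/31 − 1
= 22968/31 − 1 ≈ 740.9 − 1 ≈ 739.9 → 740

N ≈ 740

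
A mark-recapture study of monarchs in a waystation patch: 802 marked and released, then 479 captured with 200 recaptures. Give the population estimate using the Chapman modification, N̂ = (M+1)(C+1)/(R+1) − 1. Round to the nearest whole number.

N ≈ 1917

N̂ = (802+1)(479+1)/(200+1) − 1 = 803·480/201 − 1
= 385440/201 − 1 ≈ 1917.6 − 1 ≈ 1916.6 → 1917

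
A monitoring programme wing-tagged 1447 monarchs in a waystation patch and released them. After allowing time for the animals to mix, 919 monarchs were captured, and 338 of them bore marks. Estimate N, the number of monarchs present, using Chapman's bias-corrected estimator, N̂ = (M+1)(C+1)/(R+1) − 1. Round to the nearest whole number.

N̂ = (1447+1)(919+1)/(338+1) − 1 = 1448·920/339 − 1
= 1332160/339 − 1 ≈ 3929.7 − 1 ≈ 3928.7 → 3929

N ≈ 3929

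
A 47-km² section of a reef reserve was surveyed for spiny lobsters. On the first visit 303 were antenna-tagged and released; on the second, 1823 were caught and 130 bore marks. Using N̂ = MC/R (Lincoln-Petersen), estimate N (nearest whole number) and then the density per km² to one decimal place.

density ≈ 90.4 spiny lobsters per km²

N̂ = 303·1823/130 = 552369/130 ≈ 4249.0 → 4249
Density = N̂ / area = 4249 / 47 ≈ 90.40 → 90.4 per km²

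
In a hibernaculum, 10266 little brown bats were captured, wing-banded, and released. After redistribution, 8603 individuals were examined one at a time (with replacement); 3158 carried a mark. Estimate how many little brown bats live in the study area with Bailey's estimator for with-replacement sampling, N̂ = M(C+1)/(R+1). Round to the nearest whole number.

N̂ = 10266·(8603+1)/(3158+1) = 10266·8604/3159 = 88328664/3159 ≈ 27961.0 → 27961

N ≈ 27,961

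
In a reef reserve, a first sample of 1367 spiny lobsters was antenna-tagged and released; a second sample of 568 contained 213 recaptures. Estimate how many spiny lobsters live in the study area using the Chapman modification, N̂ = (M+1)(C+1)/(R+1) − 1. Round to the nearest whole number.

N̂ = (1367+1)(568+1)/(213+1) − 1 = 1368·569/214 − 1
= 778392/214 − 1 ≈ 3637.3 − 1 ≈ 3636.3 → 3636

N ≈ 3636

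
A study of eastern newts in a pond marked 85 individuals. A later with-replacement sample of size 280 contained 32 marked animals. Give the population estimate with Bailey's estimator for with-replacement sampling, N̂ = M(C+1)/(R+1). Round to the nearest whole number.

N ≈ 724

N̂ = 85·(280+1)/(32+1) = 85·281/33 = 23885/33 ≈ 723.8 → 724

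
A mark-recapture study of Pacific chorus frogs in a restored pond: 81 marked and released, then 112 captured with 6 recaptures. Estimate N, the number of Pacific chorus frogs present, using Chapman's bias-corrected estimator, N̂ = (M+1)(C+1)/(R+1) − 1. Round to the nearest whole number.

N̂ = (81+1)(112+1)/(6+1) − 1 = 82·113/7 − 1
= 9266/7 − 1 ≈ 1323.7 − 1 ≈ 1322.7 → 1323

N ≈ 1323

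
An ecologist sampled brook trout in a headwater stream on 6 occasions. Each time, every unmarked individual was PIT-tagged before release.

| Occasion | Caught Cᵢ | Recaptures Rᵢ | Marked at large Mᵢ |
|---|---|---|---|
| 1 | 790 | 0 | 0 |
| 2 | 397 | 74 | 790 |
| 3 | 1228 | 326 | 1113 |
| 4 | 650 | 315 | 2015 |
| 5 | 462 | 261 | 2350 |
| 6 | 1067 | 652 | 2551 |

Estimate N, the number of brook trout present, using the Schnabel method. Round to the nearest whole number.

Σ MᵢCᵢ = 0·790 + 790·397 + 1113·1228 + 2015·650 + 2350·462 + 2551·1067 = 0 + 313630 + 1366764 + 1309750 + 1085700 + 2721917 = 6797761
Σ Rᵢ = 0 + 74 + 326 + 315 + 261 + 652 = 1628
N̂ = 6797761 / 1628 ≈ 4175.5 → 4176

N ≈ 4176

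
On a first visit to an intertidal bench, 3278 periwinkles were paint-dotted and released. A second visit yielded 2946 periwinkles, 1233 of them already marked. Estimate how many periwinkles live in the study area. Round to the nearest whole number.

N ≈ 7832

N = (3278 × 2946) / 1233 = 9656988 / 1233 ≈ 7832.1 → 7832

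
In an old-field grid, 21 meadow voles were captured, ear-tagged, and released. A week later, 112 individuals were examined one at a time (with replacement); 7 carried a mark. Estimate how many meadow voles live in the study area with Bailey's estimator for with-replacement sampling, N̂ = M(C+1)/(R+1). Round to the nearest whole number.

N̂ = 21·(112+1)/(7+1) = 21·113/8 = 2373/8 ≈ 296.6 → 297

N ≈ 297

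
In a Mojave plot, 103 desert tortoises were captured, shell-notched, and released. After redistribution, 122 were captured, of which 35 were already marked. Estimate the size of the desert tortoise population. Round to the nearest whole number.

N = (103 × 122) / 35 = 12566 / 35 ≈ 359.0 → 359

N ≈ 359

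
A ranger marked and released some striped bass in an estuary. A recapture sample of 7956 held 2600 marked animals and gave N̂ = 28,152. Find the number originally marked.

M = 9200

From N = M·C/R: M = N·R / C = 28152·2600 / 7956 = 73195200 / 7956 = 9200.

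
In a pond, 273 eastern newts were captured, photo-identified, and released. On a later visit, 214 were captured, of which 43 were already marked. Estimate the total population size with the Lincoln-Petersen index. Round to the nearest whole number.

N ≈ 1359

N = (273 × 214) / 43 = 58422 / 43 ≈ 1358.7 → 1359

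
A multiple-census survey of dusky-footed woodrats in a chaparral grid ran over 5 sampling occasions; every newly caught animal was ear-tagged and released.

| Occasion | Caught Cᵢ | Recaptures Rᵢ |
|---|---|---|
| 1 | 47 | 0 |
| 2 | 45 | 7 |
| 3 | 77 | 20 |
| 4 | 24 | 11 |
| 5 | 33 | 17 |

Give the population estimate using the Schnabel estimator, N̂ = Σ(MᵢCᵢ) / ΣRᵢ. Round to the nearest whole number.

N ≈ 312

Marked at large before each occasion: Mᵢ = Σⱼ<ᵢ (Cⱼ − Rⱼ) → M1=0, M2=47, M3=85, M4=142, M5=155
Σ MᵢCᵢ = 0·47 + 47·45 + 85·77 + 142·24 + 155·33 = 0 + 2115 + 6545 + 3408 + 5115 = 17183
Σ Rᵢ = 0 + 7 + 20 + 11 + 17 = 55
N̂ = 17183 / 55 ≈ 312.4 → 312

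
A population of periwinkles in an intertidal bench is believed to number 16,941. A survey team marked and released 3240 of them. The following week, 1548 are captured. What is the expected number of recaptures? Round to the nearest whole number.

The marked fraction of the population is 3240/16941, so in a sample of 1548 expect C·(M/N) marked.
E[R] = 3240 × 1548 / 16941 = 5015520 / 16941 ≈ 296.1 → 296

expected recaptures ≈ 296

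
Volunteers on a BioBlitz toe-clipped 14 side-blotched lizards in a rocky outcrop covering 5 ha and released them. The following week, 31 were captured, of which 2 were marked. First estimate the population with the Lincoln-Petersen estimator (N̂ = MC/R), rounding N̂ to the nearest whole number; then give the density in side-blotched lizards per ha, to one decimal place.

density ≈ 43.4 side-blotched lizards per ha

N̂ = 14·31/2 = 434/2 = 217
Density = N̂ / area = 217 / 5 ≈ 43.40 → 43.4 per ha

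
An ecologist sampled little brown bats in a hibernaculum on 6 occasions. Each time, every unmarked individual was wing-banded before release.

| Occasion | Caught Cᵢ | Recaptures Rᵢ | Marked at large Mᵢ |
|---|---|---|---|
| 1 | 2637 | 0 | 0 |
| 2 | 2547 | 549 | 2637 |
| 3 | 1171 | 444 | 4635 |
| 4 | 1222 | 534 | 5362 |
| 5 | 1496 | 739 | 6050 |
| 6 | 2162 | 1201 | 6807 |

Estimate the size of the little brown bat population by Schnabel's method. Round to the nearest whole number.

N ≈ 12,248

Σ MᵢCᵢ = 0·2637 + 2637·2547 + 4635·1171 + 5362·1222 + 6050·1496 + 6807·2162 = 0 + 6716439 + 5427585 + 6552364 + 9050800 + 14716734 = 42463922
Σ Rᵢ = 0 + 549 + 444 + 534 + 739 + 1201 = 3467
N̂ = 42463922 / 3467 ≈ 12248.0 → 12248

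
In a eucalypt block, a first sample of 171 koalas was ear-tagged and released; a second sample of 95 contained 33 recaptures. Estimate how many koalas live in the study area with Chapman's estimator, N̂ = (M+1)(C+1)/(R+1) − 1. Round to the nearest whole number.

N̂ = (171+1)(95+1)/(33+1) − 1 = 172·96/34 − 1
= 16512/34 − 1 ≈ 485.6 − 1 ≈ 484.6 → 485

N ≈ 485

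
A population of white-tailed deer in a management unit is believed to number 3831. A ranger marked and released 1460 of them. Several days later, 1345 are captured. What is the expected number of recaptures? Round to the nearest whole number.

expected recaptures ≈ 513

Expected recaptures E[R] = M·C / N.
E[R] = 1460 × 1345 / 3831 = 1963700 / 3831 ≈ 512.6 → 513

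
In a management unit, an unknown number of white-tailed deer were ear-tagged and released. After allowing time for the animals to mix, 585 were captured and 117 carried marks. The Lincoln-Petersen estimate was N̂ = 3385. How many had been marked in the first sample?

M = 677

From N = M·C/R: M = N·R / C = 3385·117 / 585 = 396045 / 585 = 677.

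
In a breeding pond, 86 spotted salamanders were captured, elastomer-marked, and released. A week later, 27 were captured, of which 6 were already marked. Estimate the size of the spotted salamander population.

N = (86 × 27) / 6 = 2322 / 6 = 387

N = 387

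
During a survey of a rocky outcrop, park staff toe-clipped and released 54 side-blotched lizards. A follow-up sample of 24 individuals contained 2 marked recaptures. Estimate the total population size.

N = (54 × 24) / 2 = 1296 / 2 = 648

N = 648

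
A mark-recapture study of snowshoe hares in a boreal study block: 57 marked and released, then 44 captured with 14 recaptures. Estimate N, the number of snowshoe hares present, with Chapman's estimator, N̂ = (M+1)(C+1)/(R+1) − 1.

N = 173

N̂ = (57+1)(44+1)/(14+1) − 1 = 58·45/15 − 1
= 2610/15 − 1 = 174 − 1 = 173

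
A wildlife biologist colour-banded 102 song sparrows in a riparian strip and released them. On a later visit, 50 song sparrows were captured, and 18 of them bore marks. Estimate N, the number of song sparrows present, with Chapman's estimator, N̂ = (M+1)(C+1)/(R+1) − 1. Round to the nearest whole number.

N ≈ 275

N̂ = (102+1)(50+1)/(18+1) − 1 = 103·51/19 − 1
= 5253/19 − 1 ≈ 276.47 − 1 ≈ 275.47 → 275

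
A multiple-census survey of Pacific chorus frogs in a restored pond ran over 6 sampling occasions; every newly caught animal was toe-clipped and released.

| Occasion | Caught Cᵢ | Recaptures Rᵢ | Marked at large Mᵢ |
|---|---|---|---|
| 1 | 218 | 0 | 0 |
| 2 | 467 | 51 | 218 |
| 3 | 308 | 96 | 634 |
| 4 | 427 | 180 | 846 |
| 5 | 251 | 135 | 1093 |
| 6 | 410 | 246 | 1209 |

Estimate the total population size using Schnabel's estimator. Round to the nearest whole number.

Σ MᵢCᵢ = 0·218 + 218·467 + 634·308 + 846·427 + 1093·251 + 1209·410 = 0 + 101806 + 195272 + 361242 + 274343 + 495690 = 1428353
Σ Rᵢ = 0 + 51 + 96 + 180 + 135 + 246 = 708
N̂ = 1428353 / 708 ≈ 2017.4 → 2017

N ≈ 2017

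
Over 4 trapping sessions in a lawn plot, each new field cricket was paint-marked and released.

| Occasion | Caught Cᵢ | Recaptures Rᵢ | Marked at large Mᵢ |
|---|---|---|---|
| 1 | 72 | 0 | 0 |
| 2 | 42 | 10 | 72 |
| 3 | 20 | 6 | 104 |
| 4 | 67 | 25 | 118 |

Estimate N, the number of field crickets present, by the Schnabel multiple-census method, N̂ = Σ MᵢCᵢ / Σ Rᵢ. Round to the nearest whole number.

Σ MᵢCᵢ = 0·72 + 72·42 + 104·20 + 118·67 = 0 + 3024 + 2080 + 7906 = 13010
Σ Rᵢ = 0 + 10 + 6 + 25 = 41
N̂ = 13010 / 41 ≈ 317.3 → 317

N ≈ 317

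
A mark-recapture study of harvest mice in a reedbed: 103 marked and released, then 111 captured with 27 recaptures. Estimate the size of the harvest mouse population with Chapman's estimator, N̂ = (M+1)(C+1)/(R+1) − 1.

N̂ = (103+1)(111+1)/(27+1) − 1 = 104·112/28 − 1
= 11648/28 − 1 = 416 − 1 = 415

N = 415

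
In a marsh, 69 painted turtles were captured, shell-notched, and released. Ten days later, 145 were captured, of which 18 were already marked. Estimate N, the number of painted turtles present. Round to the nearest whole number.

N ≈ 556

If marked individuals mix randomly, R/C ≈ M/N, giving N ≈ M·C/R.
N = (69 × 145) / 18 = 10005 / 18 ≈ 555.8 → 556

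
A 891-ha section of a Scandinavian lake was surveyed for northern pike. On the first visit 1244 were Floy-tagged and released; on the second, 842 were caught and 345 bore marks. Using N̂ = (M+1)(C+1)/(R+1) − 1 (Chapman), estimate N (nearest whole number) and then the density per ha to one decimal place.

N̂ = 1245·843/346 − 1 = 1049535/346 − 1 ≈ 3032.3 → 3032
Density = N̂ / area = 3032 / 891 ≈ 3.40 → 3.4 per ha

density ≈ 3.4 northern pike per ha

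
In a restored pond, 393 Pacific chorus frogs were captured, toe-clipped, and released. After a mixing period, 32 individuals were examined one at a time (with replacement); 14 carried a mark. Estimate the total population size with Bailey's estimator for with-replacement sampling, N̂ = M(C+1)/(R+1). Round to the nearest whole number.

N̂ = 393·(32+1)/(14+1) = 393·33/15 = 12969/15 ≈ 864.6 → 865

N ≈ 865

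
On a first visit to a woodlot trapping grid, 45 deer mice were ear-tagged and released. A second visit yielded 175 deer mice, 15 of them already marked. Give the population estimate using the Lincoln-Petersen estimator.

N = 525

Lincoln-Petersen assumes M/N = R/C, so N = M·C / R.
N = (45 × 175) / 15 = 7875 / 15 = 525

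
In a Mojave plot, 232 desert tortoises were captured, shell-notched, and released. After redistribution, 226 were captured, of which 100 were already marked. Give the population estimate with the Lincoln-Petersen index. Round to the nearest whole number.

N = (232 × 226) / 100 = 52432 / 100 ≈ 524.3 → 524

N ≈ 524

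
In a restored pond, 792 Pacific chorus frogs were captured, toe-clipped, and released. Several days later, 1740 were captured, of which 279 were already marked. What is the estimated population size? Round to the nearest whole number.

N ≈ 4939

If marked individuals mix randomly, R/C ≈ M/N, giving N ≈ M·C/R.
N = (792 × 1740) / 279 = 1378080 / 279 ≈ 4939.4 → 4939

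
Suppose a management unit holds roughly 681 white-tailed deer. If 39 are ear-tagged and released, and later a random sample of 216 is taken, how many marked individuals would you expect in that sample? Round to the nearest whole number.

The marked fraction of the population is 39/681, so in a sample of 216 expect C·(M/N) marked.
E[R] = 39 × 216 / 681 = 8424 / 681 ≈ 12.4 → 12

expected recaptures ≈ 12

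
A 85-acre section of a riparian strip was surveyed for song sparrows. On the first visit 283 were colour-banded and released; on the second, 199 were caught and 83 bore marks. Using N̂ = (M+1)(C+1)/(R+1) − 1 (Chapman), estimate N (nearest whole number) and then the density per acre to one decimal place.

density ≈ 7.9 song sparrows per acre

N̂ = 284·200/84 − 1 = 56800/84 − 1 ≈ 675.2 → 675
Density = N̂ / area = 675 / 85 ≈ 7.94 → 7.9 per acre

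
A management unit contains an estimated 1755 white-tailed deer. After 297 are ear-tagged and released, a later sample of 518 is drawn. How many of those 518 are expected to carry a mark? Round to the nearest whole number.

expected recaptures ≈ 88

Expected recaptures E[R] = M·C / N.
E[R] = 297 × 518 / 1755 = 153846 / 1755 ≈ 87.7 → 88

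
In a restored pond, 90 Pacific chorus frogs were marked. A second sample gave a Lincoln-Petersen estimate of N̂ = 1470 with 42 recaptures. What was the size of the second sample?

From N = M·C/R: C = N·R / M = 1470·42 / 90 = 61740 / 90 = 686.

C = 686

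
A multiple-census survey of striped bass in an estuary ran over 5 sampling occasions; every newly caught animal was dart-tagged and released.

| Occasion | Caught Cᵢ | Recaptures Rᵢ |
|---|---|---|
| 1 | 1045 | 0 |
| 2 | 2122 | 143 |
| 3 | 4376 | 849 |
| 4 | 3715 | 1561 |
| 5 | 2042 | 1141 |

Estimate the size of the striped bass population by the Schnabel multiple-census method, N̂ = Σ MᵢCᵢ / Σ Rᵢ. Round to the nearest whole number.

Marked at large before each occasion: Mᵢ = Σⱼ<ᵢ (Cⱼ − Rⱼ) → M1=0, M2=1045, M3=3024, M4=6551, M5=8705
Σ MᵢCᵢ = 0·1045 + 1045·2122 + 3024·4376 + 6551·3715 + 8705·2042 = 0 + 2217490 + 13233024 + 24336965 + 17775610 = 57563089
Σ Rᵢ = 0 + 143 + 849 + 1561 + 1141 = 3694
N̂ = 57563089 / 3694 ≈ 15582.9 → 15583

N ≈ 15,583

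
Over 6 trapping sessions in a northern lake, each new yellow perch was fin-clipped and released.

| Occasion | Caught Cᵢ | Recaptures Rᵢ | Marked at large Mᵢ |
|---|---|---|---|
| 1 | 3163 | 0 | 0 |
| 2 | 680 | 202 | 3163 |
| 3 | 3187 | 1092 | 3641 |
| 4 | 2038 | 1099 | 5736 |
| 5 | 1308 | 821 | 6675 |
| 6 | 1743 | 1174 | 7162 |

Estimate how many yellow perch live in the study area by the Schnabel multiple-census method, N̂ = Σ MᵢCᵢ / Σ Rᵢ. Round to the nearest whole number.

N ≈ 10,633

Σ MᵢCᵢ = 0·3163 + 3163·680 + 3641·3187 + 5736·2038 + 6675·1308 + 7162·1743 = 0 + 2150840 + 11603867 + 11689968 + 8730900 + 12483366 = 46658941
Σ Rᵢ = 0 + 202 + 1092 + 1099 + 821 + 1174 = 4388
N̂ = 46658941 / 4388 ≈ 10633.3 → 10633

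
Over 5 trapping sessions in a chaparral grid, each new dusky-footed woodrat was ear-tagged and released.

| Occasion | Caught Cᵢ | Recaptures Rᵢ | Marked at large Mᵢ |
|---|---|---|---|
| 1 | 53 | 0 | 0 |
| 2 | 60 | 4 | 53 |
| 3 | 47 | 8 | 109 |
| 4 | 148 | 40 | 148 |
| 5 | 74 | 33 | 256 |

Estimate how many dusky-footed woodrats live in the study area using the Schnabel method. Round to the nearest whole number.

Σ MᵢCᵢ = 0·53 + 53·60 + 109·47 + 148·148 + 256·74 = 0 + 3180 + 5123 + 21904 + 18944 = 49151
Σ Rᵢ = 0 + 4 + 8 + 40 + 33 = 85
N̂ = 49151 / 85 ≈ 578.2 → 578

N ≈ 578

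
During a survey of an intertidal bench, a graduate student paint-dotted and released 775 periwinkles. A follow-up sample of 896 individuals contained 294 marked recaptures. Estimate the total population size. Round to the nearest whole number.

N ≈ 2362

The marked fraction in the recapture sample should equal the marked fraction in the population: 294/896 = 775/N.
N = (775 × 896) / 294 = 694400 / 294 ≈ 2361.9 → 2362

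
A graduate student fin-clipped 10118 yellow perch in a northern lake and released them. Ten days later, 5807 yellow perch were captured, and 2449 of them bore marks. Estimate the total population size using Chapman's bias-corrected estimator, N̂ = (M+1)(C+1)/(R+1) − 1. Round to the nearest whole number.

N ≈ 23,987

N̂ = (10118+1)(5807+1)/(2449+1) − 1 = 10119·5808/2450 − 1
= 58771152/2450 − 1 ≈ 23988.2 − 1 ≈ 23987.2 → 23987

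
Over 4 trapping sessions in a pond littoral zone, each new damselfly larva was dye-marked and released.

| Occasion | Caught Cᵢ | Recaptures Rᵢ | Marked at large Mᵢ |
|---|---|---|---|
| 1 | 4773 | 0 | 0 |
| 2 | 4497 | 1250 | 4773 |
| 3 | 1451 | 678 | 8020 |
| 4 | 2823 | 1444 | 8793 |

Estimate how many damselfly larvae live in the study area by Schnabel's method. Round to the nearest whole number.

N ≈ 17,178

Σ MᵢCᵢ = 0·4773 + 4773·4497 + 8020·1451 + 8793·2823 = 0 + 21464181 + 11637020 + 24822639 = 57923840
Σ Rᵢ = 0 + 1250 + 678 + 1444 = 3372
N̂ = 57923840 / 3372 ≈ 17177.9 → 17178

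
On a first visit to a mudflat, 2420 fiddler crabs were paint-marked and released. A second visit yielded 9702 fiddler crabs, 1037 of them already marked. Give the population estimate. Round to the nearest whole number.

N ≈ 22,641

The marked fraction in the recapture sample should equal the marked fraction in the population: 1037/9702 = 2420/N.
N = (2420 × 9702) / 1037 = 23478840 / 1037 ≈ 22641.1 → 22641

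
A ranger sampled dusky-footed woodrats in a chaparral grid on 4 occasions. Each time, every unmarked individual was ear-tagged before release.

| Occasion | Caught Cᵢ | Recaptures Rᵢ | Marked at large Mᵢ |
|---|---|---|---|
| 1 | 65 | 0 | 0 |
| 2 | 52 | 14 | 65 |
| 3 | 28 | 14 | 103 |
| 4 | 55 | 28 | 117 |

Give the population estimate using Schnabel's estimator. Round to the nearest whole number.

N ≈ 227

Σ MᵢCᵢ = 0·65 + 65·52 + 103·28 + 117·55 = 0 + 3380 + 2884 + 6435 = 12699
Σ Rᵢ = 0 + 14 + 14 + 28 = 56
N̂ = 12699 / 56 ≈ 226.8 → 227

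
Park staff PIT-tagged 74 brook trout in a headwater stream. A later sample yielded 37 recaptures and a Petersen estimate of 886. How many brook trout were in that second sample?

C = 443

From N = M·C/R: C = N·R / M = 886·37 / 74 = 32782 / 74 = 443.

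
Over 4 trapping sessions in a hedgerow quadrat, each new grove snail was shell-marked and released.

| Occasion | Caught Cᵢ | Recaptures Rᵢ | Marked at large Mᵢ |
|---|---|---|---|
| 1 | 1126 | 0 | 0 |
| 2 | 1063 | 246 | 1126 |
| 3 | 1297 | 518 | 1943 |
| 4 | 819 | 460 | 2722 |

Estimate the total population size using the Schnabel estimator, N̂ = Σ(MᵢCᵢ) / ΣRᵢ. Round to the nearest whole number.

Σ MᵢCᵢ = 0·1126 + 1126·1063 + 1943·1297 + 2722·819 = 0 + 1196938 + 2520071 + 2229318 = 5946327
Σ Rᵢ = 0 + 246 + 518 + 460 = 1224
N̂ = 5946327 / 1224 ≈ 4858.1 → 4858

N ≈ 4858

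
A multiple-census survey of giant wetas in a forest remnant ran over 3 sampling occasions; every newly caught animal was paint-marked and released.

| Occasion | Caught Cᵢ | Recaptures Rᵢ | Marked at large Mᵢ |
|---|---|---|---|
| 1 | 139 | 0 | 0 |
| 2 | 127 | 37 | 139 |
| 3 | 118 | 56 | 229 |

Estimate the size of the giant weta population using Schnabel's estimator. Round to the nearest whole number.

Σ MᵢCᵢ = 0·139 + 139·127 + 229·118 = 0 + 17653 + 27022 = 44675
Σ Rᵢ = 0 + 37 + 56 = 93
N̂ = 44675 / 93 ≈ 480.4 → 480

N ≈ 480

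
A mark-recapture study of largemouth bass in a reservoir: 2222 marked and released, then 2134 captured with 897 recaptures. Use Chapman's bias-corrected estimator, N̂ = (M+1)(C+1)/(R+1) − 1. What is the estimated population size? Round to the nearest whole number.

N̂ = (2222+1)(2134+1)/(897+1) − 1 = 2223·2135/898 − 1
= 4746105/898 − 1 ≈ 5285.2 − 1 ≈ 5284.2 → 5284

N ≈ 5284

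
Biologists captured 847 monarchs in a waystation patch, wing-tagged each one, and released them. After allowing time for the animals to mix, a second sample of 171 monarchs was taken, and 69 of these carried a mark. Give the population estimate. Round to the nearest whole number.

N ≈ 2099

If marked individuals mix randomly, R/C ≈ M/N, giving N ≈ M·C/R.
N = (847 × 171) / 69 = 144837 / 69 ≈ 2099.1 → 2099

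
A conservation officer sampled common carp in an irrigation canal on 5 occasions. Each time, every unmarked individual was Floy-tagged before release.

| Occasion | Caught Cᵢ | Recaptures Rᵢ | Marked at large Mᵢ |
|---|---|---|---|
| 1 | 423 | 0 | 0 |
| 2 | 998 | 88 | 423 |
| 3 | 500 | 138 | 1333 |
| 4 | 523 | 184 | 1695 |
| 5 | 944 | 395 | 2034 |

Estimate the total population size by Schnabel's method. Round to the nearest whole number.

N ≈ 4839

Σ MᵢCᵢ = 0·423 + 423·998 + 1333·500 + 1695·523 + 2034·944 = 0 + 422154 + 666500 + 886485 + 1920096 = 3895235
Σ Rᵢ = 0 + 88 + 138 + 184 + 395 = 805
N̂ = 3895235 / 805 ≈ 4838.8 → 4839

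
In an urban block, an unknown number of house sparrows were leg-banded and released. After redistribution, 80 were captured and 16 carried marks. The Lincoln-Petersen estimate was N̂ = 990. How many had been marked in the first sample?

From N = M·C/R: M = N·R / C = 990·16 / 80 = 15840 / 80 = 198.

M = 198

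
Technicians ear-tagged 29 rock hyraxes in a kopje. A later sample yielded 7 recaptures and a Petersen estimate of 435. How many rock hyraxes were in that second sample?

C = 105

From N = M·C/R: C = N·R / M = 435·7 / 29 = 3045 / 29 = 105.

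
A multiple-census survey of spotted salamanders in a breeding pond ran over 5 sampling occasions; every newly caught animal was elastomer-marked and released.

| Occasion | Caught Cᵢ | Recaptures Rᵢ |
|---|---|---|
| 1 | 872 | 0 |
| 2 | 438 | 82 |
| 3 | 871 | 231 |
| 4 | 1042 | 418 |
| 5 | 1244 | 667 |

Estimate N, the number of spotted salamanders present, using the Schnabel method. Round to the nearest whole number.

N ≈ 4648

Marked at large before each occasion: Mᵢ = Σⱼ<ᵢ (Cⱼ − Rⱼ) → M1=0, M2=872, M3=1228, M4=1868, M5=2492
Σ MᵢCᵢ = 0·872 + 872·438 + 1228·871 + 1868·1042 + 2492·1244 = 0 + 381936 + 1069588 + 1946456 + 3100048 = 6498028
Σ Rᵢ = 0 + 82 + 231 + 418 + 667 = 1398
N̂ = 6498028 / 1398 ≈ 4648.1 → 4648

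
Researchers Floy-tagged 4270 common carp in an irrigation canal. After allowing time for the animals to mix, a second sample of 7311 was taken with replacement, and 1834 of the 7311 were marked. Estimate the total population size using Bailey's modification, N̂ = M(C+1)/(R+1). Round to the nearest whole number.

N ≈ 17,015

N̂ = 4270·(7311+1)/(1834+1) = 4270·7312/1835 = 31222240/1835 ≈ 17014.8 → 17015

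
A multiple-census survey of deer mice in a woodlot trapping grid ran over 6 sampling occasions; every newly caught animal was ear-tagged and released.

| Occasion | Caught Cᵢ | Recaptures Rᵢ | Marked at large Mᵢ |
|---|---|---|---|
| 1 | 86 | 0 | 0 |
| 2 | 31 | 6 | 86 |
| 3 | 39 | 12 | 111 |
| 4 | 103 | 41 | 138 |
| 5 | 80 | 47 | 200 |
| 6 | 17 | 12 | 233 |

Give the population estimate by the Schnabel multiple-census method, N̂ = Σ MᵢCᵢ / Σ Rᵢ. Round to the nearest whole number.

N ≈ 349

Σ MᵢCᵢ = 0·86 + 86·31 + 111·39 + 138·103 + 200·80 + 233·17 = 0 + 2666 + 4329 + 14214 + 16000 + 3961 = 41170
Σ Rᵢ = 0 + 6 + 12 + 41 + 47 + 12 = 118
N̂ = 41170 / 118 ≈ 348.9 → 349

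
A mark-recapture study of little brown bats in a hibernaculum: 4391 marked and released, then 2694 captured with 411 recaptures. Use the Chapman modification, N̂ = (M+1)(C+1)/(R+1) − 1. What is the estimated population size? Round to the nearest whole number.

N̂ = (4391+1)(2694+1)/(411+1) − 1 = 4392·2695/412 − 1
= 11836440/412 − 1 ≈ 28729.2 − 1 ≈ 28728.2 → 28728

N ≈ 28,728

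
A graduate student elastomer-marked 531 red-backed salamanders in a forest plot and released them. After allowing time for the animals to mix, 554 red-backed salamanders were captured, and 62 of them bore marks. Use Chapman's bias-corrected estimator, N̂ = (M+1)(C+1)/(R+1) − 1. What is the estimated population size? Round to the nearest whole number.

N ≈ 4686

N̂ = (531+1)(554+1)/(62+1) − 1 = 532·555/63 − 1
= 295260/63 − 1 ≈ 4686.7 − 1 ≈ 4685.7 → 4686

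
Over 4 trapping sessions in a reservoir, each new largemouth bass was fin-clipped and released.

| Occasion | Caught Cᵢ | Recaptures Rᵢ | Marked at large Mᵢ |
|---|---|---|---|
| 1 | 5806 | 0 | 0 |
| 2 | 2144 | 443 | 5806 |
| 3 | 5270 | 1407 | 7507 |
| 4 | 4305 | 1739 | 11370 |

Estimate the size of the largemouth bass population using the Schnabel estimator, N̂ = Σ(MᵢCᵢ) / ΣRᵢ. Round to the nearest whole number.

Σ MᵢCᵢ = 0·5806 + 5806·2144 + 7507·5270 + 11370·4305 = 0 + 12448064 + 39561890 + 48947850 = 100957804
Σ Rᵢ = 0 + 443 + 1407 + 1739 = 3589
N̂ = 100957804 / 3589 ≈ 28129.8 → 28130

N ≈ 28,130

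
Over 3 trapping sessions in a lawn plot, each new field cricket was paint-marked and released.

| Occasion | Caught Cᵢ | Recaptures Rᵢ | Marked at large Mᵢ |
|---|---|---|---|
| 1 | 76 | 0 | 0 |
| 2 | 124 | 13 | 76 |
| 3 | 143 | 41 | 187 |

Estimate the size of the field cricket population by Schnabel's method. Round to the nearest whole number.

N ≈ 670

Σ MᵢCᵢ = 0·76 + 76·124 + 187·143 = 0 + 9424 + 26741 = 36165
Σ Rᵢ = 0 + 13 + 41 = 54
N̂ = 36165 / 54 ≈ 669.7 → 670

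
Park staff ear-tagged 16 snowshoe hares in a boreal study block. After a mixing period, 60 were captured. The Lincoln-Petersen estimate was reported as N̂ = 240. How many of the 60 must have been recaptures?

R = 4

From N = M·C/R: R = M·C / N = 16·60 / 240 = 960 / 240 = 4.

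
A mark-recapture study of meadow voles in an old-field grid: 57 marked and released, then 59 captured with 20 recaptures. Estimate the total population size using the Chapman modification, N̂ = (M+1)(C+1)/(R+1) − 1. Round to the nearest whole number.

N̂ = (57+1)(59+1)/(20+1) − 1 = 58·60/21 − 1
= 3480/21 − 1 ≈ 165.7 − 1 ≈ 164.7 → 165

N ≈ 165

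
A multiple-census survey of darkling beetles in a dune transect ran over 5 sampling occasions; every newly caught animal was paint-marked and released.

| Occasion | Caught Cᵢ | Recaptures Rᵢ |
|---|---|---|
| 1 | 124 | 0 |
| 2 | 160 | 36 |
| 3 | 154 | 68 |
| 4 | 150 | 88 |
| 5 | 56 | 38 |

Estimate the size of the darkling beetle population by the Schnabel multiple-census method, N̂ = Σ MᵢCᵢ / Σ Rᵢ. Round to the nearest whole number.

N ≈ 567

Marked at large before each occasion: Mᵢ = Σⱼ<ᵢ (Cⱼ − Rⱼ) → M1=0, M2=124, M3=248, M4=334, M5=396
Σ MᵢCᵢ = 0·124 + 124·160 + 248·154 + 334·150 + 396·56 = 0 + 19840 + 38192 + 50100 + 22176 = 130308
Σ Rᵢ = 0 + 36 + 68 + 88 + 38 = 230
N̂ = 130308 / 230 ≈ 566.6 → 567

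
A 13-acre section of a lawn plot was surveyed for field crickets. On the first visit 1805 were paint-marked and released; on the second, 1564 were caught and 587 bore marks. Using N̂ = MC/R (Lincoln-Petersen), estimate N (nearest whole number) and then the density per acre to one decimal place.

density ≈ 369.9 field crickets per acre

N̂ = 1805·1564/587 = 2823020/587 ≈ 4809.2 → 4809
Density = N̂ / area = 4809 / 13 ≈ 369.92 → 369.9 per acre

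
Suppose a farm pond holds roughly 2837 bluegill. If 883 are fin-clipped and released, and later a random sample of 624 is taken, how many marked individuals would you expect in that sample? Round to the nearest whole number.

The marked fraction of the population is 883/2837, so in a sample of 624 expect C·(M/N) marked.
E[R] = 883 × 624 / 2837 = 550992 / 2837 ≈ 194.2 → 194

expected recaptures ≈ 194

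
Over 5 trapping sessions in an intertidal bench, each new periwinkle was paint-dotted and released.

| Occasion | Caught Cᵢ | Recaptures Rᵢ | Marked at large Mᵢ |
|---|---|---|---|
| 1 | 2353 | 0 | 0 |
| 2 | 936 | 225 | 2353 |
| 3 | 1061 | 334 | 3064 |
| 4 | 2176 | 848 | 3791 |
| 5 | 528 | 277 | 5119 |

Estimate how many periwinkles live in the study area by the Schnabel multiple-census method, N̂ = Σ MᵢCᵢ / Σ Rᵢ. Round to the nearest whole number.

Σ MᵢCᵢ = 0·2353 + 2353·936 + 3064·1061 + 3791·2176 + 5119·528 = 0 + 2202408 + 3250904 + 8249216 + 2702832 = 16405360
Σ Rᵢ = 0 + 225 + 334 + 848 + 277 = 1684
N̂ = 16405360 / 1684 ≈ 9741.9 → 9742

N ≈ 9742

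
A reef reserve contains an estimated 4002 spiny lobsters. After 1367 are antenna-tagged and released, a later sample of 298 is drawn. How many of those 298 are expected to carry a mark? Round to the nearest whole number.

expected recaptures ≈ 102

The marked fraction of the population is 1367/4002, so in a sample of 298 expect C·(M/N) marked.
E[R] = 1367 × 298 / 4002 = 407366 / 4002 ≈ 101.8 → 102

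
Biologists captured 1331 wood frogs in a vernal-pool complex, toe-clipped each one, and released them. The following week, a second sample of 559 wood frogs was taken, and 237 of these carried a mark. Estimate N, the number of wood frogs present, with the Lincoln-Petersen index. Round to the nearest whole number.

N = (1331 × 559) / 237 = 744029 / 237 ≈ 3139.4 → 3139

N ≈ 3139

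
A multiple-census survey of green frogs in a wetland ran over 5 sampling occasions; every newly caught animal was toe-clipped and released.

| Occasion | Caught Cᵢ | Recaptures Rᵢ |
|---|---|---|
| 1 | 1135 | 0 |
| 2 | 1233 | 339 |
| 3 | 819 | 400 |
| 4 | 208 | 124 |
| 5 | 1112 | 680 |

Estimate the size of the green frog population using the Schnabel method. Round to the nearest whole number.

Marked at large before each occasion: Mᵢ = Σⱼ<ᵢ (Cⱼ − Rⱼ) → M1=0, M2=1135, M3=2029, M4=2448, M5=2532
Σ MᵢCᵢ = 0·1135 + 1135·1233 + 2029·819 + 2448·208 + 2532·1112 = 0 + 1399455 + 1661751 + 509184 + 2815584 = 6385974
Σ Rᵢ = 0 + 339 + 400 + 124 + 680 = 1543
N̂ = 6385974 / 1543 ≈ 4138.7 → 4139

N ≈ 4139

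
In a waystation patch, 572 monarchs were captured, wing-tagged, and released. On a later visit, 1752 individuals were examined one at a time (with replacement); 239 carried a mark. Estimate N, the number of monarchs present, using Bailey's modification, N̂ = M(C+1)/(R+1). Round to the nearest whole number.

N̂ = 572·(1752+1)/(239+1) = 572·1753/240 = 1002716/240 ≈ 4178.0 → 4178

N ≈ 4178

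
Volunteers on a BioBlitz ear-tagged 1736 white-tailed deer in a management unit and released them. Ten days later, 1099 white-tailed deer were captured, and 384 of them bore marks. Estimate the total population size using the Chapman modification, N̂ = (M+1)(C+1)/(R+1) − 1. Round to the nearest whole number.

N ≈ 4962

N̂ = (1736+1)(1099+1)/(384+1) − 1 = 1737·1100/385 − 1
= 1910700/385 − 1 ≈ 4962.9 − 1 ≈ 4961.9 → 4962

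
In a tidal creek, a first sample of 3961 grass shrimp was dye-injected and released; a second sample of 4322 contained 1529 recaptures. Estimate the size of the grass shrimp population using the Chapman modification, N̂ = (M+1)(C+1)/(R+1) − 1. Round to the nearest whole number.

N̂ = (3961+1)(4322+1)/(1529+1) − 1 = 3962·4323/1530 − 1
= 17127726/1530 − 1 ≈ 11194.6 − 1 ≈ 11193.6 → 11194

N ≈ 11,194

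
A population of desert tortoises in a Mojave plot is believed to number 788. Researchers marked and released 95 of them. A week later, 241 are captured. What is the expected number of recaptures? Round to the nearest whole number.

expected recaptures ≈ 29

The marked fraction of the population is 95/788, so in a sample of 241 expect C·(M/N) marked.
E[R] = 95 × 241 / 788 = 22895 / 788 ≈ 29.1 → 29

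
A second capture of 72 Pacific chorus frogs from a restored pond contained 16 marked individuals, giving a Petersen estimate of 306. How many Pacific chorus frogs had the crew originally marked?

M = 68

From N = M·C/R: M = N·R / C = 306·16 / 72 = 4896 / 72 = 68.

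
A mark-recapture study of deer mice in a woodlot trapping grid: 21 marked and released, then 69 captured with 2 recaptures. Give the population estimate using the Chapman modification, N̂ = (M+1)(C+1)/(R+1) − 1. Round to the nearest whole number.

N ≈ 512

N̂ = (21+1)(69+1)/(2+1) − 1 = 22·70/3 − 1
= 1540/3 − 1 ≈ 513.3 − 1 ≈ 512.3 → 512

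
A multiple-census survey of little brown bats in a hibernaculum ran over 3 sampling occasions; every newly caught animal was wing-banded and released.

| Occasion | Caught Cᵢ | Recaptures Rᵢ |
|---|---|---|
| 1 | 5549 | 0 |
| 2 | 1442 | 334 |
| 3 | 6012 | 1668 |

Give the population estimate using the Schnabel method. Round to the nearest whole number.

Marked at large before each occasion: Mᵢ = Σⱼ<ᵢ (Cⱼ − Rⱼ) → M1=0, M2=5549, M3=6657
Σ MᵢCᵢ = 0·5549 + 5549·1442 + 6657·6012 = 0 + 8001658 + 40021884 = 48023542
Σ Rᵢ = 0 + 334 + 1668 = 2002
N̂ = 48023542 / 2002 ≈ 23987.8 → 23988

N ≈ 23,988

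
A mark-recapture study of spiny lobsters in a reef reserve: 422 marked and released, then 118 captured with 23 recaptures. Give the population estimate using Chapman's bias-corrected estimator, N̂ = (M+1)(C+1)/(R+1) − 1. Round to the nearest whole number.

N ≈ 2096

N̂ = (422+1)(118+1)/(23+1) − 1 = 423·119/24 − 1
= 50337/24 − 1 ≈ 2097.4 − 1 ≈ 2096.4 → 2096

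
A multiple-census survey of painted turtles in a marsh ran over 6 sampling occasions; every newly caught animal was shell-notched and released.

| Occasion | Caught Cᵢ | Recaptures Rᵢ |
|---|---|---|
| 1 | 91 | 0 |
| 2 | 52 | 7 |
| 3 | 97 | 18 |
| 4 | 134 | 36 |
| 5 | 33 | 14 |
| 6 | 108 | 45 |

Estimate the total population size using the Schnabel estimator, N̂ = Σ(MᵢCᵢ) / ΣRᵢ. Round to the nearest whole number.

N ≈ 774

Marked at large before each occasion: Mᵢ = Σⱼ<ᵢ (Cⱼ − Rⱼ) → M1=0, M2=91, M3=136, M4=215, M5=313, M6=332
Σ MᵢCᵢ = 0·91 + 91·52 + 136·97 + 215·134 + 313·33 + 332·108 = 0 + 4732 + 13192 + 28810 + 10329 + 35856 = 92919
Σ Rᵢ = 0 + 7 + 18 + 36 + 14 + 45 = 120
N̂ = 92919 / 120 ≈ 774.3 → 774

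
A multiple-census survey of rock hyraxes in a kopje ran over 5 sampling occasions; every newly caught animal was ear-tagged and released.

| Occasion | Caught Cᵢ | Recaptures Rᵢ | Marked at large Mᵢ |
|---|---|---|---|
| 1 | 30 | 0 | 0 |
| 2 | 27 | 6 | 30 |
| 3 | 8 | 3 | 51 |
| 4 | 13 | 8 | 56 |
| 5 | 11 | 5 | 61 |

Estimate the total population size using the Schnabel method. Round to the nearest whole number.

N ≈ 119

Σ MᵢCᵢ = 0·30 + 30·27 + 51·8 + 56·13 + 61·11 = 0 + 810 + 408 + 728 + 671 = 2617
Σ Rᵢ = 0 + 6 + 3 + 8 + 5 = 22
N̂ = 2617 / 22 ≈ 119.0 → 119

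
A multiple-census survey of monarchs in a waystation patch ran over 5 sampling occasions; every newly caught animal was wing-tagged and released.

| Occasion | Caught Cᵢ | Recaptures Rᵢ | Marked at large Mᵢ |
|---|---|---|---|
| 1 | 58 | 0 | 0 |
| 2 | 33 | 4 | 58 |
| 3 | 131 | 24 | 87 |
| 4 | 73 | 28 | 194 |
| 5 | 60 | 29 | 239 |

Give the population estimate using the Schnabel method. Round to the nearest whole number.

N ≈ 492

Σ MᵢCᵢ = 0·58 + 58·33 + 87·131 + 194·73 + 239·60 = 0 + 1914 + 11397 + 14162 + 14340 = 41813
Σ Rᵢ = 0 + 4 + 24 + 28 + 29 = 85
N̂ = 41813 / 85 ≈ 491.9 → 492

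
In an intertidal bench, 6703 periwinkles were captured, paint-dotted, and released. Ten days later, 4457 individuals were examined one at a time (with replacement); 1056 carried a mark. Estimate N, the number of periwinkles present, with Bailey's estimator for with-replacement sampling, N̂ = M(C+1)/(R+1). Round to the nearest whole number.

N̂ = 6703·(4457+1)/(1056+1) = 6703·4458/1057 = 29881974/1057 ≈ 28270.6 → 28271

N ≈ 28,271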